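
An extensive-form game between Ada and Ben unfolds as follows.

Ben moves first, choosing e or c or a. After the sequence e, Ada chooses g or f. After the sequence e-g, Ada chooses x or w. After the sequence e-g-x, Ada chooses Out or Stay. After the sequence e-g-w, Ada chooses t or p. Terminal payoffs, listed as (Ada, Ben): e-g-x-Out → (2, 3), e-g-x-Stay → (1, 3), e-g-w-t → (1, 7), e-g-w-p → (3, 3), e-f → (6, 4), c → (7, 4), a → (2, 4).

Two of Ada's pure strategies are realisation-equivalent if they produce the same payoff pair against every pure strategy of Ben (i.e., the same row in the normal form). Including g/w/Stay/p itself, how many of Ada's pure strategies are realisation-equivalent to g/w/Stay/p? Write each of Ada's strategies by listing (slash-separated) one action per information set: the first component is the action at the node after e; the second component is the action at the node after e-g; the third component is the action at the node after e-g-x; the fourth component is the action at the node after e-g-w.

2

Row for g/w/Stay/p (columns e, c, a): (3,3) (7,4) (2,4).
Under g/w/Stay/p, Ada's choice at the node after e-g-x can never be reached regardless of what Ben does, so varying those choices leaves every outcome unchanged.
Holding the reachable choices fixed and varying the unreachable one freely already gives 2 equivalent strategies.
No other strategy reproduces this row, so those 2 are the full class: g/w/Out/p, g/w/Stay/p.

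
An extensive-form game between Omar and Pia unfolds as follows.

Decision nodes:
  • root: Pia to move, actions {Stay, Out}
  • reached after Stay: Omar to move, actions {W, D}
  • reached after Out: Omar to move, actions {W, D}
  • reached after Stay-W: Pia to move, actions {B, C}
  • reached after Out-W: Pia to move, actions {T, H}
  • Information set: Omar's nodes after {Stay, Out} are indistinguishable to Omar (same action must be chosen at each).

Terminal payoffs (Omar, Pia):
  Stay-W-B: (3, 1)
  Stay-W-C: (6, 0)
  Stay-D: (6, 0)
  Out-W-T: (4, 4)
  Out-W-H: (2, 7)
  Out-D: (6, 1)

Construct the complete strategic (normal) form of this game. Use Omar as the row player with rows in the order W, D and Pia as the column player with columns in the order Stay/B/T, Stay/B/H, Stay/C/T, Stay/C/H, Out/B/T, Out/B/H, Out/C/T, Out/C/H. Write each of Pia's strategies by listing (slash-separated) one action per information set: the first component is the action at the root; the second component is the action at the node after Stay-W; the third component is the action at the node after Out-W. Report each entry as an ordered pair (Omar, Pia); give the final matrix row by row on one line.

Row W: Stay/B/T→(3,1), Stay/B/H→(3,1), Stay/C/T→(6,0), Stay/C/H→(6,0), Out/B/T→(4,4), Out/B/H→(2,7), Out/C/T→(4,4), Out/C/H→(2,7)
Row D: Stay/B/T→(6,0), Stay/B/H→(6,0), Stay/C/T→(6,0), Stay/C/H→(6,0), Out/B/T→(6,1), Out/B/H→(6,1), Out/C/T→(6,1), Out/C/H→(6,1)

W: (3,1) (3,1) (6,0) (6,0) (4,4) (2,7) (4,4) (2,7) | D: (6,0) (6,0) (6,0) (6,0) (6,1) (6,1) (6,1) (6,1)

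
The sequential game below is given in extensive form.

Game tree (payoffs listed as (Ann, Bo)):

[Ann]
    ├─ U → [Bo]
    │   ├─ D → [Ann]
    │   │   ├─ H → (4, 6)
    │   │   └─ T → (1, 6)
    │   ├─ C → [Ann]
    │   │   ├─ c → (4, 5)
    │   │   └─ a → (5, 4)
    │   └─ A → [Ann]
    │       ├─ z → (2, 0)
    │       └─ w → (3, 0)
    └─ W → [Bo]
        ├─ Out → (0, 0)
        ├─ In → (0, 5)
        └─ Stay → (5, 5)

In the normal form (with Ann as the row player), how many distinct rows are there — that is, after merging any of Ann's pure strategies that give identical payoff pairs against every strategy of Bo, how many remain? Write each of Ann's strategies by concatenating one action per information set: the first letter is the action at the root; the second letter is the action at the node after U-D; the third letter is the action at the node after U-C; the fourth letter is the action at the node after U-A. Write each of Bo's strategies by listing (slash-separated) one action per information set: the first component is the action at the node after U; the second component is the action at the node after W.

Ann has 16 pure strategies: UHcz, UHcw, UHaz, UHaw, UTcz, UTcw, UTaz, UTaw, WHcz, WHcw, WHaz, WHaw, WTcz, WTcw, WTaz, WTaw. Columns: D/Out, D/In, D/Stay, C/Out, C/In, C/Stay, A/Out, A/In, A/Stay.
{UHcz} → row (4,6) (4,6) (4,6) (4,5) (4,5) (4,5) (2,0) (2,0) (2,0)
{UHcw} → row (4,6) (4,6) (4,6) (4,5) (4,5) (4,5) (3,0) (3,0) (3,0)
{UHaz} → row (4,6) (4,6) (4,6) (5,4) (5,4) (5,4) (2,0) (2,0) (2,0)
{UHaw} → row (4,6) (4,6) (4,6) (5,4) (5,4) (5,4) (3,0) (3,0) (3,0)
{UTcz} → row (1,6) (1,6) (1,6) (4,5) (4,5) (4,5) (2,0) (2,0) (2,0)
{UTcw} → row (1,6) (1,6) (1,6) (4,5) (4,5) (4,5) (3,0) (3,0) (3,0)
{UTaz} → row (1,6) (1,6) (1,6) (5,4) (5,4) (5,4) (2,0) (2,0) (2,0)
{UTaw} → row (1,6) (1,6) (1,6) (5,4) (5,4) (5,4) (3,0) (3,0) (3,0)
{WHcz, WHcw, WHaz, WHaw, WTcz, WTcw, WTaz, WTaw} → row (0,0) (0,5) (5,5) (0,0) (0,5) (5,5) (0,0) (0,5) (5,5)
That's 9 distinct rows out of 16 strategies.

9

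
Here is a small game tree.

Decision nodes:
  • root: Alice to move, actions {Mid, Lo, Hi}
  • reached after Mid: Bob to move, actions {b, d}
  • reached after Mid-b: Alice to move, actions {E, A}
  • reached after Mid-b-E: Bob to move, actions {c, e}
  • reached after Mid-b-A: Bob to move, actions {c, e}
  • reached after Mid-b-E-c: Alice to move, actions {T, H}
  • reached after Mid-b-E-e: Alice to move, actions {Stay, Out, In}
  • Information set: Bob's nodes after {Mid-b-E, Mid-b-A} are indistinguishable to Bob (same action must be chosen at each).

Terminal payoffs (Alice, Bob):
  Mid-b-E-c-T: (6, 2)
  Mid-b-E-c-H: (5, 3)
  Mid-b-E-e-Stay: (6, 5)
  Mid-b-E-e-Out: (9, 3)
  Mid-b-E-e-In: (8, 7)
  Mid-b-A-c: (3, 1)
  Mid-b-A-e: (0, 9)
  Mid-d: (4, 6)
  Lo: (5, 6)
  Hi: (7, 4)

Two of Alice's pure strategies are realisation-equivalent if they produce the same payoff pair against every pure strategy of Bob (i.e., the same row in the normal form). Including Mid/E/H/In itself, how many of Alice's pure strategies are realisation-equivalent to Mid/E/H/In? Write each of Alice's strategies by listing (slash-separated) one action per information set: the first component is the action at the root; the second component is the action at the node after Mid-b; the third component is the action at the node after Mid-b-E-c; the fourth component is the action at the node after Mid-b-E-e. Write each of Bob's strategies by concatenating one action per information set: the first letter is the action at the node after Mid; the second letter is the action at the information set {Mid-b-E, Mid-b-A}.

1

Row for Mid/E/H/In (columns bc, be, dc, de): (5,3) (8,7) (4,6) (4,6).
Every one of Alice's information sets is on the play path for some reply by Bob when Alice follows Mid/E/H/In.
Changing the action at any of them therefore changes at least one column, so only Mid/E/H/In itself gives this row.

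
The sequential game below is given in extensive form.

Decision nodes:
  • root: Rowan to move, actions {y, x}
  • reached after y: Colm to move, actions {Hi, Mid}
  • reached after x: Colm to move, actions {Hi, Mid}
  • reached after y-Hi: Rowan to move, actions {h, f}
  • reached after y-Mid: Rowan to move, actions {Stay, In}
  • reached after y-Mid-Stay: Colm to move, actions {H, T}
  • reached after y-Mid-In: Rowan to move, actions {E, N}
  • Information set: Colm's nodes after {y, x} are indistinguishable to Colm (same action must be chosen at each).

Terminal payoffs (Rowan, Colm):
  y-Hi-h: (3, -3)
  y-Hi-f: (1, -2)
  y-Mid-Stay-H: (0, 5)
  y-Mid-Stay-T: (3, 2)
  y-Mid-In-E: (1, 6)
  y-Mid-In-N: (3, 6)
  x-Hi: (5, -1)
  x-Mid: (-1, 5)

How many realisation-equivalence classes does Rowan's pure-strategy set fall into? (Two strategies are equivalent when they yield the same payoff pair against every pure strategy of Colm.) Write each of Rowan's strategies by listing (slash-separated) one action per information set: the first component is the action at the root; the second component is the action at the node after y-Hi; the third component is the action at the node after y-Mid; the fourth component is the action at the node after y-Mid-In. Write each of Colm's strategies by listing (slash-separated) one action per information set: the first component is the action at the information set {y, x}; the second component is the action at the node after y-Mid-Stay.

Rowan has 16 pure strategies: y/h/Stay/E, y/h/Stay/N, y/h/In/E, y/h/In/N, y/f/Stay/E, y/f/Stay/N, y/f/In/E, y/f/In/N, x/h/Stay/E, x/h/Stay/N, x/h/In/E, x/h/In/N, x/f/Stay/E, x/f/Stay/N, x/f/In/E, x/f/In/N. Columns: Hi/H, Hi/T, Mid/H, Mid/T.
{y/h/Stay/E, y/h/Stay/N} → row (3,-3) (3,-3) (0,5) (3,2)
{y/h/In/E} → row (3,-3) (3,-3) (1,6) (1,6)
{y/h/In/N} → row (3,-3) (3,-3) (3,6) (3,6)
{y/f/Stay/E, y/f/Stay/N} → row (1,-2) (1,-2) (0,5) (3,2)
{y/f/In/E} → row (1,-2) (1,-2) (1,6) (1,6)
{y/f/In/N} → row (1,-2) (1,-2) (3,6) (3,6)
{x/h/Stay/E, x/h/Stay/N, x/h/In/E, x/h/In/N, x/f/Stay/E, x/f/Stay/N, x/f/In/E, x/f/In/N} → row (5,-1) (5,-1) (-1,5) (-1,5)
That's 7 distinct rows out of 16 strategies.

7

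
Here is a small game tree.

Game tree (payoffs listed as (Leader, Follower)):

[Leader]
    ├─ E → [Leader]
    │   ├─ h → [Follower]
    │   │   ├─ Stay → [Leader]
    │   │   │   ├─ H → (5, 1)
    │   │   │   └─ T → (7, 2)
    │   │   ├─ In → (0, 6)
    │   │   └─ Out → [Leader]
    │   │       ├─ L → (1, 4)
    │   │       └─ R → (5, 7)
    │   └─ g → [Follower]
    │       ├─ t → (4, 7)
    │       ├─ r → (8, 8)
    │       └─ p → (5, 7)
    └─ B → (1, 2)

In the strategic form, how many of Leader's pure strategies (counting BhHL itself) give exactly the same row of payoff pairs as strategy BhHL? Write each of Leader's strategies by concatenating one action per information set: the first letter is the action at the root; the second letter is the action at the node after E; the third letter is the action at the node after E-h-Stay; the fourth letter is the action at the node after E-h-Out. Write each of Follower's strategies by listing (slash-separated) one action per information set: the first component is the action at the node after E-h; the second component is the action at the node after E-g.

Row for BhHL (columns Stay/t, Stay/r, Stay/p, In/t, In/r, In/p, Out/t, Out/r, Out/p): (1,2) (1,2) (1,2) (1,2) (1,2) (1,2) (1,2) (1,2) (1,2).
Under BhHL, Leader's choice at the node after E and at the node after E-h-Stay and at the node after E-h-Out can never be reached regardless of what Follower does, so varying those choices leaves every outcome unchanged.
Holding the reachable choices fixed and varying the unreachable ones freely already gives 2 × 2 × 2 = 8 equivalent strategies.
No other strategy reproduces this row, so those 8 are the full class: BhHL, BhHR, BhTL, BhTR, BgHL, BgHR, BgTL, BgTR.

8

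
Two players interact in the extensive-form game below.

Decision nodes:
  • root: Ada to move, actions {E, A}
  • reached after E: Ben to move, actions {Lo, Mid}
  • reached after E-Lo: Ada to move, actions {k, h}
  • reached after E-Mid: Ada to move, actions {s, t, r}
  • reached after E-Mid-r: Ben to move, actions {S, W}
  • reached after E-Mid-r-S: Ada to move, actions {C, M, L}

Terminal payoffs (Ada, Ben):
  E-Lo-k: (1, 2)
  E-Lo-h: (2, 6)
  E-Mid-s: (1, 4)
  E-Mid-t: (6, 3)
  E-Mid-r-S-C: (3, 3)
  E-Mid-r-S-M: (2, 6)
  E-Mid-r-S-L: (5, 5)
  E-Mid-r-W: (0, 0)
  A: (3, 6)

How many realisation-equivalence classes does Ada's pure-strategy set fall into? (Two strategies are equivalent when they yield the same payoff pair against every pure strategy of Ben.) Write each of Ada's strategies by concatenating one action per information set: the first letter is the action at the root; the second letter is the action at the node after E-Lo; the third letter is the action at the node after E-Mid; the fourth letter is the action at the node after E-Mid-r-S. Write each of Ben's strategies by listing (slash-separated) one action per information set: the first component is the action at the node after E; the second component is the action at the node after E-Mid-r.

Ada has 36 pure strategies: EksC, EksM, EksL, EktC, EktM, EktL, EkrC, EkrM, EkrL, EhsC, EhsM, EhsL, EhtC, EhtM, EhtL, EhrC, EhrM, EhrL, AksC, AksM, AksL, AktC, AktM, AktL, AkrC, AkrM, AkrL, AhsC, AhsM, AhsL, AhtC, AhtM, AhtL, AhrC, AhrM, AhrL. Columns: Lo/S, Lo/W, Mid/S, Mid/W.
{EksC, EksM, EksL} → row (1,2) (1,2) (1,4) (1,4)
{EktC, EktM, EktL} → row (1,2) (1,2) (6,3) (6,3)
{EkrC} → row (1,2) (1,2) (3,3) (0,0)
{EkrM} → row (1,2) (1,2) (2,6) (0,0)
{EkrL} → row (1,2) (1,2) (5,5) (0,0)
{EhsC, EhsM, EhsL} → row (2,6) (2,6) (1,4) (1,4)
{EhtC, EhtM, EhtL} → row (2,6) (2,6) (6,3) (6,3)
{EhrC} → row (2,6) (2,6) (3,3) (0,0)
{EhrM} → row (2,6) (2,6) (2,6) (0,0)
{EhrL} → row (2,6) (2,6) (5,5) (0,0)
{AksC, AksM, AksL, AktC, AktM, AktL, AkrC, AkrM, AkrL, AhsC, AhsM, AhsL, AhtC, AhtM, AhtL, AhrC, AhrM, AhrL} → row (3,6) (3,6) (3,6) (3,6)
That's 11 distinct rows out of 36 strategies.

11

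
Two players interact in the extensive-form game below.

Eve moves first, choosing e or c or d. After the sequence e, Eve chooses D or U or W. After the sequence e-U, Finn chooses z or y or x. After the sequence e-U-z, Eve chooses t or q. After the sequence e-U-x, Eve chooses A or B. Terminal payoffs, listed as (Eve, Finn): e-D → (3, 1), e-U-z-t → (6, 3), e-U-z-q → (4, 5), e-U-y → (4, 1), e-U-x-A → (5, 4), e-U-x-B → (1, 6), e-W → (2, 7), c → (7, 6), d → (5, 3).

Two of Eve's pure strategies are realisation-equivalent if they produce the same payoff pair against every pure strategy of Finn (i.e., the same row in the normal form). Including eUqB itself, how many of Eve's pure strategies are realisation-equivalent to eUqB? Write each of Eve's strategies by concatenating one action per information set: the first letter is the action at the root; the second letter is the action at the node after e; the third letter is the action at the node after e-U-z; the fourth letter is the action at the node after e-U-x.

Row for eUqB (columns z, y, x): (4,5) (4,1) (1,6).
Every one of Eve's information sets is on the play path for some reply by Finn when Eve follows eUqB.
Changing the action at any of them therefore changes at least one column, so only eUqB itself gives this row.

1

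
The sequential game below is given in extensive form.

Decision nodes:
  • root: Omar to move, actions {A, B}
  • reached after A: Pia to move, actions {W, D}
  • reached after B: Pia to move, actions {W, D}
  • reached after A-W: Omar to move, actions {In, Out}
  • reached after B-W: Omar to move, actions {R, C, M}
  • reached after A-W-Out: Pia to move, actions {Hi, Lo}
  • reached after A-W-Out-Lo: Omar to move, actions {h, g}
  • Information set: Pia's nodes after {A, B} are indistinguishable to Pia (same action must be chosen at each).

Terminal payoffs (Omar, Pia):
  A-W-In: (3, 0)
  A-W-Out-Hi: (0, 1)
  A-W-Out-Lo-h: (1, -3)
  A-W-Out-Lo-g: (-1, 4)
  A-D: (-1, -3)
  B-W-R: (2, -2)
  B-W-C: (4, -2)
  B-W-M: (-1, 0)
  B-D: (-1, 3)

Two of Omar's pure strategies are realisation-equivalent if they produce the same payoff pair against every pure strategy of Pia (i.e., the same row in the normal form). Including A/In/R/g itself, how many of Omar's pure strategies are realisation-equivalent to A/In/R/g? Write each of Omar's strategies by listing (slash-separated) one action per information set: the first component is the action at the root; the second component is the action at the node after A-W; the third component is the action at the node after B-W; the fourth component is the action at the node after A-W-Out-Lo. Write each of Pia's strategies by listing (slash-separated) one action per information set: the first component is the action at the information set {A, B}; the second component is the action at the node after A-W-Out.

6

Row for A/In/R/g (columns W/Hi, W/Lo, D/Hi, D/Lo): (3,0) (3,0) (-1,-3) (-1,-3).
Under A/In/R/g, Omar's choice at the node after B-W and at the node after A-W-Out-Lo can never be reached regardless of what Pia does, so varying those choices leaves every outcome unchanged.
Holding the reachable choices fixed and varying the unreachable ones freely already gives 3 × 2 = 6 equivalent strategies.
No other strategy reproduces this row, so those 6 are the full class: A/In/R/h, A/In/R/g, A/In/C/h, A/In/C/g, A/In/M/h, A/In/M/g.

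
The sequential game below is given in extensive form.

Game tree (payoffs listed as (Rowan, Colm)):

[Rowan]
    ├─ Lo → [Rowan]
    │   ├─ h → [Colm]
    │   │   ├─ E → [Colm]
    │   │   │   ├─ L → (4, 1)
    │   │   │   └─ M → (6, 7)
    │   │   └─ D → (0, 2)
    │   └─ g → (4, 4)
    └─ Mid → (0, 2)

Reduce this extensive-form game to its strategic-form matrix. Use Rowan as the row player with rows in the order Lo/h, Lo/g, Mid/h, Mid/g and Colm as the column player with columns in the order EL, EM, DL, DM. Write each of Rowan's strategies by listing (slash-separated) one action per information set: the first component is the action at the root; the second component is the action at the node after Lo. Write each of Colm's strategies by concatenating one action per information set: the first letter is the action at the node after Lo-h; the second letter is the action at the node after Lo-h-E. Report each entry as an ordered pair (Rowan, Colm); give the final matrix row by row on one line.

Lo/h: (4,1) (6,7) (0,2) (0,2) | Lo/g: (4,4) (4,4) (4,4) (4,4) | Mid/h: (0,2) (0,2) (0,2) (0,2) | Mid/g: (0,2) (0,2) (0,2) (0,2)

            EL       EM       DL       DM
 Lo/h    (4,1)    (6,7)    (0,2)    (0,2)
 Lo/g    (4,4)    (4,4)    (4,4)    (4,4)
Mid/h    (0,2)    (0,2)    (0,2)    (0,2)
Mid/g    (0,2)    (0,2)    (0,2)    (0,2)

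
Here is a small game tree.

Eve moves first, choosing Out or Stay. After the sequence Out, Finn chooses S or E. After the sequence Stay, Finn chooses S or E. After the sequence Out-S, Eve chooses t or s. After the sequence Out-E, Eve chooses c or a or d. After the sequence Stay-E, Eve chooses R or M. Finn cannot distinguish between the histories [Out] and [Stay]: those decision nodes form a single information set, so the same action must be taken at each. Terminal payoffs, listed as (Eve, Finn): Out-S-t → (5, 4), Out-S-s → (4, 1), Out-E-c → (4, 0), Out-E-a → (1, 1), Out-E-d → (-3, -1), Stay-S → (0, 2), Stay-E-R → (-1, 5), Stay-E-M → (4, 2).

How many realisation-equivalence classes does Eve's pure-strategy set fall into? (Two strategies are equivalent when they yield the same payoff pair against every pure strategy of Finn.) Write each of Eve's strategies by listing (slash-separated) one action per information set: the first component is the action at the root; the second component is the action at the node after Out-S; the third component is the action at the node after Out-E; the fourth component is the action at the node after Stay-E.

8

Eve has 24 pure strategies: Out/t/c/R, Out/t/c/M, Out/t/a/R, Out/t/a/M, Out/t/d/R, Out/t/d/M, Out/s/c/R, Out/s/c/M, Out/s/a/R, Out/s/a/M, Out/s/d/R, Out/s/d/M, Stay/t/c/R, Stay/t/c/M, Stay/t/a/R, Stay/t/a/M, Stay/t/d/R, Stay/t/d/M, Stay/s/c/R, Stay/s/c/M, Stay/s/a/R, Stay/s/a/M, Stay/s/d/R, Stay/s/d/M. Columns: S, E.
{Out/t/c/R, Out/t/c/M} → row (5,4) (4,0)
{Out/t/a/R, Out/t/a/M} → row (5,4) (1,1)
{Out/t/d/R, Out/t/d/M} → row (5,4) (-3,-1)
{Out/s/c/R, Out/s/c/M} → row (4,1) (4,0)
{Out/s/a/R, Out/s/a/M} → row (4,1) (1,1)
{Out/s/d/R, Out/s/d/M} → row (4,1) (-3,-1)
{Stay/t/c/R, Stay/t/a/R, Stay/t/d/R, Stay/s/c/R, Stay/s/a/R, Stay/s/d/R} → row (0,2) (-1,5)
{Stay/t/c/M, Stay/t/a/M, Stay/t/d/M, Stay/s/c/M, Stay/s/a/M, Stay/s/d/M} → row (0,2) (4,2)
That's 8 distinct rows out of 24 strategies.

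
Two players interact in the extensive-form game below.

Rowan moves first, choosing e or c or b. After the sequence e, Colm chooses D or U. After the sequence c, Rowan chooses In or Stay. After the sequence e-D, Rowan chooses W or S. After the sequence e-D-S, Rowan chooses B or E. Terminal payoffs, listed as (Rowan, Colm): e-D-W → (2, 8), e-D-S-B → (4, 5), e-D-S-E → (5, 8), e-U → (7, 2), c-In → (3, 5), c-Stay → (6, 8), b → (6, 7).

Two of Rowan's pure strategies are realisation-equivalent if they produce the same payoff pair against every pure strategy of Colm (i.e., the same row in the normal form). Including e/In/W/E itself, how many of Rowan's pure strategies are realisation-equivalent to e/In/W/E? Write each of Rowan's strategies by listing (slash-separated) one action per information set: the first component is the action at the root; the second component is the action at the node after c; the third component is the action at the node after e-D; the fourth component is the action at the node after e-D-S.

Row for e/In/W/E (columns D, U): (2,8) (7,2).
Under e/In/W/E, Rowan's choice at the node after c and at the node after e-D-S can never be reached regardless of what Colm does, so varying those choices leaves every outcome unchanged.
Holding the reachable choices fixed and varying the unreachable ones freely already gives 2 × 2 = 4 equivalent strategies.
No other strategy reproduces this row, so those 4 are the full class: e/In/W/B, e/In/W/E, e/Stay/W/B, e/Stay/W/E.

4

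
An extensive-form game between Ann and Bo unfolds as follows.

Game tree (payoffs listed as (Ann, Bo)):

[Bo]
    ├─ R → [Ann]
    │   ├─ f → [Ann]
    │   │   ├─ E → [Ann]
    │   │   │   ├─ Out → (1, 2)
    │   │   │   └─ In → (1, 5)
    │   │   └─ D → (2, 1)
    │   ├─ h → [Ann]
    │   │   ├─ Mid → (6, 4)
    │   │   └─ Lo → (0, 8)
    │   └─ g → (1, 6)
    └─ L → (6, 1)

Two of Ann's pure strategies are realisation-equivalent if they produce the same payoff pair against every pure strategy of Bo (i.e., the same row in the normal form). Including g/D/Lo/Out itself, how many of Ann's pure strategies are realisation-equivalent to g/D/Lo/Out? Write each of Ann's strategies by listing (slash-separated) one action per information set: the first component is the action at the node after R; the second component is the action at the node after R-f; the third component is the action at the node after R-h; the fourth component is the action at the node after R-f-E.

Row for g/D/Lo/Out (columns R, L): (1,6) (6,1).
Under g/D/Lo/Out, Ann's choice at the node after R-f and at the node after R-h and at the node after R-f-E can never be reached regardless of what Bo does, so varying those choices leaves every outcome unchanged.
Holding the reachable choices fixed and varying the unreachable ones freely already gives 2 × 2 × 2 = 8 equivalent strategies.
No other strategy reproduces this row, so those 8 are the full class: g/E/Mid/Out, g/E/Mid/In, g/E/Lo/Out, g/E/Lo/In, g/D/Mid/Out, g/D/Mid/In, g/D/Lo/Out, g/D/Lo/In.

8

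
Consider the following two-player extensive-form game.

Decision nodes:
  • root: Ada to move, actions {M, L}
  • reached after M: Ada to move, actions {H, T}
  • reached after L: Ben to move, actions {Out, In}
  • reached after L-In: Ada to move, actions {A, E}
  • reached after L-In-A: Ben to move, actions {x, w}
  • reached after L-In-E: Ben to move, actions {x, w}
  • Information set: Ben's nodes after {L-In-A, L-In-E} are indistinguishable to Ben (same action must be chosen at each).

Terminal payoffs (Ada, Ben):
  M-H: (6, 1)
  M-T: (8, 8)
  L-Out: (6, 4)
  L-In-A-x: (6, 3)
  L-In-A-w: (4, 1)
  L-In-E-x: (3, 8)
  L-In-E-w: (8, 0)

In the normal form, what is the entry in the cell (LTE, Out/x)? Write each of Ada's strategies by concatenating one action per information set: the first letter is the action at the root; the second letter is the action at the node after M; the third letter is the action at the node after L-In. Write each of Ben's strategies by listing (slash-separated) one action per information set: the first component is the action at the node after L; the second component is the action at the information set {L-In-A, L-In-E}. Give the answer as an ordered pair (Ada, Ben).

(6, 4)

Trace the play path from the root:
  Ada plays L
  Ben plays Out at [L]
→ terminal payoff (6, 4).
(Ada's choice at the node after M is never reached on this path, so it doesn't affect the outcome.)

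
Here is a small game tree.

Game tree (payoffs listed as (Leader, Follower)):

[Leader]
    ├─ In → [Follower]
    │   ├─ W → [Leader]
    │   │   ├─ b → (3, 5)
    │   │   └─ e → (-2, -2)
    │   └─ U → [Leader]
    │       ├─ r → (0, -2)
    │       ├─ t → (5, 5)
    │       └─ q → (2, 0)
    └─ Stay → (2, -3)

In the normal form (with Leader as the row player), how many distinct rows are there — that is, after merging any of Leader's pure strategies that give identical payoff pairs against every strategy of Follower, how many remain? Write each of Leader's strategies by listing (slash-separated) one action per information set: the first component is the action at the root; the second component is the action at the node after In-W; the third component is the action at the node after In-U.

7

Leader has 12 pure strategies: In/b/r, In/b/t, In/b/q, In/e/r, In/e/t, In/e/q, Stay/b/r, Stay/b/t, Stay/b/q, Stay/e/r, Stay/e/t, Stay/e/q. Columns: W, U.
{In/b/r} → row (3,5) (0,-2)
{In/b/t} → row (3,5) (5,5)
{In/b/q} → row (3,5) (2,0)
{In/e/r} → row (-2,-2) (0,-2)
{In/e/t} → row (-2,-2) (5,5)
{In/e/q} → row (-2,-2) (2,0)
{Stay/b/r, Stay/b/t, Stay/b/q, Stay/e/r, Stay/e/t, Stay/e/q} → row (2,-3) (2,-3)
That's 7 distinct rows out of 12 strategies.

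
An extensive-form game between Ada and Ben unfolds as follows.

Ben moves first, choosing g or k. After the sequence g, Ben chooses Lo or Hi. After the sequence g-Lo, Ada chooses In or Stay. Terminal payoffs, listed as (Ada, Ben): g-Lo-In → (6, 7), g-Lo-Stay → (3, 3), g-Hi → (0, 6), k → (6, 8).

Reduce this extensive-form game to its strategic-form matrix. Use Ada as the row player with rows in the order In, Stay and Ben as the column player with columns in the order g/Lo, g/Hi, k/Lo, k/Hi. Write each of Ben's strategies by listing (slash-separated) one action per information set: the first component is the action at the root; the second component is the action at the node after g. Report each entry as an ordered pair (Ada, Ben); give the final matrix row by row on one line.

In: (6,7) (0,6) (6,8) (6,8) | Stay: (3,3) (0,6) (6,8) (6,8)

         g/Lo     g/Hi     k/Lo     k/Hi
  In    (6,7)    (0,6)    (6,8)    (6,8)
Stay    (3,3)    (0,6)    (6,8)    (6,8)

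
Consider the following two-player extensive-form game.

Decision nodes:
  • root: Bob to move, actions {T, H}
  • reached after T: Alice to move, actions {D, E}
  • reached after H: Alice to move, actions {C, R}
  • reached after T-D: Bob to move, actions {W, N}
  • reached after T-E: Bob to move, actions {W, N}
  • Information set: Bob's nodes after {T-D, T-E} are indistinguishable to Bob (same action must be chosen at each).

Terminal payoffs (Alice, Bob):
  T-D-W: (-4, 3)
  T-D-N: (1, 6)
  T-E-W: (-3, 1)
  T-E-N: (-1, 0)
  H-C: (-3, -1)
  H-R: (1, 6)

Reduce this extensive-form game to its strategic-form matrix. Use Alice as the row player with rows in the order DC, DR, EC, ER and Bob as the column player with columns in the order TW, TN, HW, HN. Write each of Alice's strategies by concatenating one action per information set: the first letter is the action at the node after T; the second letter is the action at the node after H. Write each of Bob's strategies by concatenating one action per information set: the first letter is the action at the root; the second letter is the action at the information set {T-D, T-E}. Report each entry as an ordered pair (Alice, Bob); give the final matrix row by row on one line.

Row DC: TW→(-4,3), TN→(1,6), HW→(-3,-1), HN→(-3,-1)
Row DR: TW→(-4,3), TN→(1,6), HW→(1,6), HN→(1,6)
Row EC: TW→(-3,1), TN→(-1,0), HW→(-3,-1), HN→(-3,-1)
Row ER: TW→(-3,1), TN→(-1,0), HW→(1,6), HN→(1,6)

DC: (-4,3) (1,6) (-3,-1) (-3,-1) | DR: (-4,3) (1,6) (1,6) (1,6) | EC: (-3,1) (-1,0) (-3,-1) (-3,-1) | ER: (-3,1) (-1,0) (1,6) (1,6)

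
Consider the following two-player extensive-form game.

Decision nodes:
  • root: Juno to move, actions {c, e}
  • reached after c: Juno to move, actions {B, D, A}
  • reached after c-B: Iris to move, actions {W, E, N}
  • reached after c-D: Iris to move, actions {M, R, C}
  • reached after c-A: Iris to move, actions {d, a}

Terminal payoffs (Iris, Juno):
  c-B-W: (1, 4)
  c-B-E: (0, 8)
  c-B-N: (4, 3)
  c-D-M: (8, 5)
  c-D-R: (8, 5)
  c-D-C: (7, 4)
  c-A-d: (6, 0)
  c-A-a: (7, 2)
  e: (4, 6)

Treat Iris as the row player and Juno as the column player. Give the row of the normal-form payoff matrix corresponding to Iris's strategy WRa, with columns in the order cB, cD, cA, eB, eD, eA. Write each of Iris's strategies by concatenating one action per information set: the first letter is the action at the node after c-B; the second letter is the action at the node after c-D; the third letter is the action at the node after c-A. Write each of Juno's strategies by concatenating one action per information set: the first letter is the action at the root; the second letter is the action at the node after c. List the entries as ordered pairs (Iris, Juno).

(1,4) (8,5) (7,2) (4,6) (4,6) (4,6)

vs cB: Juno plays c → Juno plays B at [c] → Iris plays W at [c-B] → (1, 4)
vs cD: Juno plays c → Juno plays D at [c] → Iris plays R at [c-D] → (8, 5)
vs cA: Juno plays c → Juno plays A at [c] → Iris plays a at [c-A] → (7, 2)
vs eB: Juno plays e → (4, 6)
vs eD: Juno plays e → (4, 6)
vs eA: Juno plays e → (4, 6)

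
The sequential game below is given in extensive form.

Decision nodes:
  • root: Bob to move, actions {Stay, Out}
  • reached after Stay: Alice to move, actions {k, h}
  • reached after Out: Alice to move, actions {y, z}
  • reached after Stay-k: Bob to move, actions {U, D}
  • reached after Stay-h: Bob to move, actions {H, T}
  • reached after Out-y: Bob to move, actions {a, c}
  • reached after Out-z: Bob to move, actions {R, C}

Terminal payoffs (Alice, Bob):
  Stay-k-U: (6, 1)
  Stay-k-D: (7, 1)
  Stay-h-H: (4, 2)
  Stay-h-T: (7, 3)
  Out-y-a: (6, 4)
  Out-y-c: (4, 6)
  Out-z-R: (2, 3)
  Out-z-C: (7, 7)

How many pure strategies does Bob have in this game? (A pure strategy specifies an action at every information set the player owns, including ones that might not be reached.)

Bob owns the root with actions {Stay, Out} — two choices.
Bob owns the node after Stay-k with actions {U, D} — two choices.
Bob owns the node after Stay-h with actions {H, T} — two choices.
Bob owns the node after Out-y with actions {a, c} — two choices.
Bob owns the node after Out-z with actions {R, C} — two choices.
A pure strategy fixes one action at each information set independently, so the count is the product 2 × 2 × 2 × 2 × 2 = 32.
(For reference, Alice has 4 pure strategies, giving a 32×4 normal-form matrix.)

32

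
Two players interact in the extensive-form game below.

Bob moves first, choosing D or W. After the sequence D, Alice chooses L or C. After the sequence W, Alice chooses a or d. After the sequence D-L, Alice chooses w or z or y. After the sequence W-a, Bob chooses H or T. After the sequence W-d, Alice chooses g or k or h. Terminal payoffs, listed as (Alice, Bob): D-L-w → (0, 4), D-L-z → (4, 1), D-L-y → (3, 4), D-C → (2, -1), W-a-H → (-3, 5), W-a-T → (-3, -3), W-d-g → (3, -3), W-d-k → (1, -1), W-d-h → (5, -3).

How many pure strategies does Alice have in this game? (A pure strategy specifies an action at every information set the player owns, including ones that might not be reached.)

36

Alice owns the node after D with actions {L, C} — two choices.
Alice owns the node after W with actions {a, d} — two choices.
Alice owns the node after D-L with actions {w, z, y} — three choices.
Alice owns the node after W-d with actions {g, k, h} — three choices.
A pure strategy fixes one action at each information set independently, so the count is the product 2 × 2 × 3 × 3 = 36.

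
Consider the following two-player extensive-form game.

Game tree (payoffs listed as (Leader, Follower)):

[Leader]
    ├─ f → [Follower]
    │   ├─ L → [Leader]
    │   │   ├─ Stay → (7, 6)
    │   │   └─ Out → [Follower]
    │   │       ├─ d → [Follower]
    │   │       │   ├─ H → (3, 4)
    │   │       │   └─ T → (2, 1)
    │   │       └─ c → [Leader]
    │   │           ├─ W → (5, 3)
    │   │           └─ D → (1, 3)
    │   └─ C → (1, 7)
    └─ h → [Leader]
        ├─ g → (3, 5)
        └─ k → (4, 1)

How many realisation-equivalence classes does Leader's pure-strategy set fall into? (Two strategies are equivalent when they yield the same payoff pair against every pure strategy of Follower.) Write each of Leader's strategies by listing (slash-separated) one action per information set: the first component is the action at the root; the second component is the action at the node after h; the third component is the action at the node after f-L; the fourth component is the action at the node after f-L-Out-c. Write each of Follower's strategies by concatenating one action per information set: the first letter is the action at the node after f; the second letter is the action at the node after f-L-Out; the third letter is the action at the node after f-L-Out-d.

Leader has 16 pure strategies: f/g/Stay/W, f/g/Stay/D, f/g/Out/W, f/g/Out/D, f/k/Stay/W, f/k/Stay/D, f/k/Out/W, f/k/Out/D, h/g/Stay/W, h/g/Stay/D, h/g/Out/W, h/g/Out/D, h/k/Stay/W, h/k/Stay/D, h/k/Out/W, h/k/Out/D. Columns: LdH, LdT, LcH, LcT, CdH, CdT, CcH, CcT.
{f/g/Stay/W, f/g/Stay/D, f/k/Stay/W, f/k/Stay/D} → row (7,6) (7,6) (7,6) (7,6) (1,7) (1,7) (1,7) (1,7)
{f/g/Out/W, f/k/Out/W} → row (3,4) (2,1) (5,3) (5,3) (1,7) (1,7) (1,7) (1,7)
{f/g/Out/D, f/k/Out/D} → row (3,4) (2,1) (1,3) (1,3) (1,7) (1,7) (1,7) (1,7)
{h/g/Stay/W, h/g/Stay/D, h/g/Out/W, h/g/Out/D} → row (3,5) (3,5) (3,5) (3,5) (3,5) (3,5) (3,5) (3,5)
{h/k/Stay/W, h/k/Stay/D, h/k/Out/W, h/k/Out/D} → row (4,1) (4,1) (4,1) (4,1) (4,1) (4,1) (4,1) (4,1)
That's 5 distinct rows out of 16 strategies.

5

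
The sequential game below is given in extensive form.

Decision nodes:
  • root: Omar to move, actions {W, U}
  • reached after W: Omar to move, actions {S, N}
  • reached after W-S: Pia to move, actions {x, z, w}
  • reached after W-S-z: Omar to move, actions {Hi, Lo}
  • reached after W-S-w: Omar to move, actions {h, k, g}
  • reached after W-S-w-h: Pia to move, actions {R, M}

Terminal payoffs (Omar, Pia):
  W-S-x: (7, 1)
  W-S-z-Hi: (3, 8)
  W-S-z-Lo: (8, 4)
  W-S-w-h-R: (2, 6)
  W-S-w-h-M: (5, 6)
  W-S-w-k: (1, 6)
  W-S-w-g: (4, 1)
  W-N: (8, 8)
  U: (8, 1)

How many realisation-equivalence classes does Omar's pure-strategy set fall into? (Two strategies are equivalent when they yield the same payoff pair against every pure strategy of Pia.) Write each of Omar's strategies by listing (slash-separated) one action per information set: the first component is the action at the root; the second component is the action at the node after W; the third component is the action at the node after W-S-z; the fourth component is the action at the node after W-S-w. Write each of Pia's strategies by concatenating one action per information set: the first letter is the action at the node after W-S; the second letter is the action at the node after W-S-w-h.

8

Omar has 24 pure strategies: W/S/Hi/h, W/S/Hi/k, W/S/Hi/g, W/S/Lo/h, W/S/Lo/k, W/S/Lo/g, W/N/Hi/h, W/N/Hi/k, W/N/Hi/g, W/N/Lo/h, W/N/Lo/k, W/N/Lo/g, U/S/Hi/h, U/S/Hi/k, U/S/Hi/g, U/S/Lo/h, U/S/Lo/k, U/S/Lo/g, U/N/Hi/h, U/N/Hi/k, U/N/Hi/g, U/N/Lo/h, U/N/Lo/k, U/N/Lo/g. Columns: xR, xM, zR, zM, wR, wM.
{W/S/Hi/h} → row (7,1) (7,1) (3,8) (3,8) (2,6) (5,6)
{W/S/Hi/k} → row (7,1) (7,1) (3,8) (3,8) (1,6) (1,6)
{W/S/Hi/g} → row (7,1) (7,1) (3,8) (3,8) (4,1) (4,1)
{W/S/Lo/h} → row (7,1) (7,1) (8,4) (8,4) (2,6) (5,6)
{W/S/Lo/k} → row (7,1) (7,1) (8,4) (8,4) (1,6) (1,6)
{W/S/Lo/g} → row (7,1) (7,1) (8,4) (8,4) (4,1) (4,1)
{W/N/Hi/h, W/N/Hi/k, W/N/Hi/g, W/N/Lo/h, W/N/Lo/k, W/N/Lo/g} → row (8,8) (8,8) (8,8) (8,8) (8,8) (8,8)
{U/S/Hi/h, U/S/Hi/k, U/S/Hi/g, U/S/Lo/h, U/S/Lo/k, U/S/Lo/g, U/N/Hi/h, U/N/Hi/k, U/N/Hi/g, U/N/Lo/h, U/N/Lo/k, U/N/Lo/g} → row (8,1) (8,1) (8,1) (8,1) (8,1) (8,1)
That's 8 distinct rows out of 24 strategies.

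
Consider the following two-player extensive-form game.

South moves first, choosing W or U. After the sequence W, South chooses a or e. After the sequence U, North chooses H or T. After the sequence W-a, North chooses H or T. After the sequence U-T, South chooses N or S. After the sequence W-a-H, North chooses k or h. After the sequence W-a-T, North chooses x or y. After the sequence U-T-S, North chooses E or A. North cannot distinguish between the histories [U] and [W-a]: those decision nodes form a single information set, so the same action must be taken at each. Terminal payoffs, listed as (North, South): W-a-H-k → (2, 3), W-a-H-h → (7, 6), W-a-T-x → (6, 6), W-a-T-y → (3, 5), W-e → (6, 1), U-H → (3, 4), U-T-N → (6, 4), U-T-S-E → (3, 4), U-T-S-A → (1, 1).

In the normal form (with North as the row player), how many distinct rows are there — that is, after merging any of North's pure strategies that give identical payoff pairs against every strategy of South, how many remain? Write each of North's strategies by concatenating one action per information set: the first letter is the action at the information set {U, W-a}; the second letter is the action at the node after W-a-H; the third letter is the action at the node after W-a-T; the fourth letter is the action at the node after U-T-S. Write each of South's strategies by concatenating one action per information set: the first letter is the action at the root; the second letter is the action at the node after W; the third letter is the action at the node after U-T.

North has 16 pure strategies: HkxE, HkxA, HkyE, HkyA, HhxE, HhxA, HhyE, HhyA, TkxE, TkxA, TkyE, TkyA, ThxE, ThxA, ThyE, ThyA. Columns: WaN, WaS, WeN, WeS, UaN, UaS, UeN, UeS.
{HkxE, HkxA, HkyE, HkyA} → row (2,3) (2,3) (6,1) (6,1) (3,4) (3,4) (3,4) (3,4)
{HhxE, HhxA, HhyE, HhyA} → row (7,6) (7,6) (6,1) (6,1) (3,4) (3,4) (3,4) (3,4)
{TkxE, ThxE} → row (6,6) (6,6) (6,1) (6,1) (6,4) (3,4) (6,4) (3,4)
{TkxA, ThxA} → row (6,6) (6,6) (6,1) (6,1) (6,4) (1,1) (6,4) (1,1)
{TkyE, ThyE} → row (3,5) (3,5) (6,1) (6,1) (6,4) (3,4) (6,4) (3,4)
{TkyA, ThyA} → row (3,5) (3,5) (6,1) (6,1) (6,4) (1,1) (6,4) (1,1)
That's 6 distinct rows out of 16 strategies.

6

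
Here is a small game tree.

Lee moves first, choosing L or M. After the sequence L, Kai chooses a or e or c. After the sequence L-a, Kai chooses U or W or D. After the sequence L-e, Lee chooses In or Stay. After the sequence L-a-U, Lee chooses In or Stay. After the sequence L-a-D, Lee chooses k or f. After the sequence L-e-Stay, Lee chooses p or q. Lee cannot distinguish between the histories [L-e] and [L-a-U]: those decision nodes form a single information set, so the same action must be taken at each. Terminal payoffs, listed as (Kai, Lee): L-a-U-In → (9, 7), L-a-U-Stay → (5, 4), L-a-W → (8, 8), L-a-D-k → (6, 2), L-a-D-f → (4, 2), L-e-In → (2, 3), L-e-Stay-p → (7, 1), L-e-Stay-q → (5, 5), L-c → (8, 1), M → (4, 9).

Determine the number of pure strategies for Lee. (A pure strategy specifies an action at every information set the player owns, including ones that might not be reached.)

16

Lee owns the root with actions {L, M} — two choices.
Lee owns the information set {L-e, L-a-U} with actions {In, Stay} — two choices.
Lee owns the node after L-a-D with actions {k, f} — two choices.
Lee owns the node after L-e-Stay with actions {p, q} — two choices.
A pure strategy fixes one action at each information set independently, so the count is the product 2 × 2 × 2 × 2 = 16.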